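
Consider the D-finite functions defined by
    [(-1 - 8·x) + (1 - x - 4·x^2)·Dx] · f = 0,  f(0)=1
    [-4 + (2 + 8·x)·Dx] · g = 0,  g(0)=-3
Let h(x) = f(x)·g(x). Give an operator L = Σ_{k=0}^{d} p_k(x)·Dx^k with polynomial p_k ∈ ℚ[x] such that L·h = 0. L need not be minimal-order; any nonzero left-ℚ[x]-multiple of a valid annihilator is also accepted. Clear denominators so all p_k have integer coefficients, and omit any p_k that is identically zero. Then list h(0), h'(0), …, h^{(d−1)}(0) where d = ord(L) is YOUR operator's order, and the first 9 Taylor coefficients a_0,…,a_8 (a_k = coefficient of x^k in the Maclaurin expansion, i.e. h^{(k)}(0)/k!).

L = (3 + 10·x + 24·x^2) + (-1 - 3·x + 8·x^2 + 16·x^3)·Dx  (order 1).
h: a_k = -3, -9, -15, -63, -93, -429, -549, -3057, -2679, …
ICs: h(0) = -3.

f: a_k = 1, 1, 5, 9, 29, 65, 181, 441, 1165, …
g: a_k = -3, -6, 6, -12, 30, -84, 252, -792, 2574, …
f·g: L₀ = L_f ⊗_s L_g, ord ≤ 1·1.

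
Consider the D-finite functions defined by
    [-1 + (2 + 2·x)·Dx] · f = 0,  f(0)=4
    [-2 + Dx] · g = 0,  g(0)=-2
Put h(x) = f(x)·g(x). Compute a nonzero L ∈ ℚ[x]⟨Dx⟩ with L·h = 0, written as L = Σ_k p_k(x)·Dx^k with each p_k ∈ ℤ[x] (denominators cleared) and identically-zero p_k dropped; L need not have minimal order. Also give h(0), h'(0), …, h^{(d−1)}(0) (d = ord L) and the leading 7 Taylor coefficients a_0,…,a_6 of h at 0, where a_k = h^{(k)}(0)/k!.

L = (-5 - 4·x) + (2 + 2·x)·Dx  (order 1).
h: a_k = -8, -20, -23, -103/6, -449/48, -1949/480, -1643/1152, …
ICs: h(0) = -8.

f: a_k = 4, 2, -1/2, 1/4, -5/32, 7/64, -21/256, …
g: a_k = -2, -4, -4, -8/3, -4/3, -8/15, -8/45, …
Sym-product of L_f,L_g gives L₀ (≤ ord 1).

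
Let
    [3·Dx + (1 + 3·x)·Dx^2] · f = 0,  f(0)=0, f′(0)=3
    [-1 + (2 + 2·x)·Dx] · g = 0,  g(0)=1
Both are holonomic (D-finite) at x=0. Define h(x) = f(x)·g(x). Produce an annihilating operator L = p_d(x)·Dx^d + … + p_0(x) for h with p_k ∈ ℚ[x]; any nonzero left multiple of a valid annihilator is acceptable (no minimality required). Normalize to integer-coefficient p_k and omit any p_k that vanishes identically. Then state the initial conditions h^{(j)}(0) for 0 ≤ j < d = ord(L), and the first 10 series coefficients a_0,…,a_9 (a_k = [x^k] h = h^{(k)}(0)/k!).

f: a_k = 0, 3, -9/2, 9, -81/4, 243/5, -243/2, 2187/7, -6561/8, 2187, …
g: a_k = 1, 1/2, -1/8, 1/16, -5/128, 7/256, -21/1024, 33/2048, -429/32768, 715/65536, …
f·g: L₀ = L_f ⊗_s L_g, ord ≤ 2·1.
L = (-3 + 3·x) + (8 + 8·x)·Dx + (4 + 20·x + 28·x^2 + 12·x^3)·Dx^2  (order 2).
h: a_k = 0, 3, -3, 51/8, -15, 23649/640, -60063/640, 8737857/35840, -11549583/17920, 396256599/229376, …
ICs: h(0) = 0, h′(0) = 3.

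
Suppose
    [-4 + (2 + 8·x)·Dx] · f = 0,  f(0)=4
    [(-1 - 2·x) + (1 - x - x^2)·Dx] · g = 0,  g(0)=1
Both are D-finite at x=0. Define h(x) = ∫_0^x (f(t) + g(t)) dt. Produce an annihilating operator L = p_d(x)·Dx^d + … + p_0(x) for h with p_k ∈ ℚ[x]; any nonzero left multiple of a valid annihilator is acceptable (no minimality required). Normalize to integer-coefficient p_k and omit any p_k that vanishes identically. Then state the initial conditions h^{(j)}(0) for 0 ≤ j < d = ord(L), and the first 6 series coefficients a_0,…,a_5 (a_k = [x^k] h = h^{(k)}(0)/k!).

f: a_k = 4, 8, -8, 16, -40, 112, …
g: a_k = 1, 1, 2, 3, 5, 8, …
f+g: L₀ = lclm(L_f,L_g), ord ≤ 1+1.
h=∫h₀ ⇒ L = L₀·Dx.
L = (12 + 48·x + 48·x^2 + 40·x^3)·Dx + (-8 - 30·x - 114·x^2 - 152·x^3 - 100·x^4)·Dx^2 + (-1 + 5·x + 39·x^2 - 6·x^3 - 82·x^4 - 40·x^5)·Dx^3  (order 3).
h: a_k = 0, 5, 9/2, -2, 19/4, -7, …
ICs: h(0) = 0, h′(0) = 5, h′′(0) = 9.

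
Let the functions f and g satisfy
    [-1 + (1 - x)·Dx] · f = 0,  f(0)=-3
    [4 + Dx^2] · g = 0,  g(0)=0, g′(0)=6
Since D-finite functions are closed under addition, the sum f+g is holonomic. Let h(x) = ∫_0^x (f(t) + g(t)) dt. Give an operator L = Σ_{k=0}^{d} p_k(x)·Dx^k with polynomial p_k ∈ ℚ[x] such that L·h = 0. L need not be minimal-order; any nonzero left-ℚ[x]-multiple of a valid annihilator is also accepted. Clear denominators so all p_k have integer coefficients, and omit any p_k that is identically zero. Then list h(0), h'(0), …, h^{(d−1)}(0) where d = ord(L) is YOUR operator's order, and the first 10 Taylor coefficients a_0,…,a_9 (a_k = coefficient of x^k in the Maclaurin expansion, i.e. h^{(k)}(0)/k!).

L = (20 - 16·x + 8·x^2)·Dx + (-12 + 28·x - 24·x^2 + 8·x^3)·Dx^2 + (5 - 4·x + 2·x^2)·Dx^3 + (-3 + 7·x - 6·x^2 + 2·x^3)·Dx^4  (order 4).
h: a_k = 0, -3, 3/2, -1, -7/4, -3/5, -11/30, -3/7, -323/840, -1/3, …
ICs: h(0) = 0, h′(0) = -3, h′′(0) = 3, h′′′(0) = -6.

f: a_k = -3, -3, -3, -3, -3, -3, -3, -3, -3, -3, …
g: a_k = 0, 6, 0, -4, 0, 4/5, 0, -8/105, 0, 4/945, …
L₀ := lclm(L_f,L_g); ord L₀ ≤ 1+2.
h=∫₀ˣh₀: take L = L₀·Dx.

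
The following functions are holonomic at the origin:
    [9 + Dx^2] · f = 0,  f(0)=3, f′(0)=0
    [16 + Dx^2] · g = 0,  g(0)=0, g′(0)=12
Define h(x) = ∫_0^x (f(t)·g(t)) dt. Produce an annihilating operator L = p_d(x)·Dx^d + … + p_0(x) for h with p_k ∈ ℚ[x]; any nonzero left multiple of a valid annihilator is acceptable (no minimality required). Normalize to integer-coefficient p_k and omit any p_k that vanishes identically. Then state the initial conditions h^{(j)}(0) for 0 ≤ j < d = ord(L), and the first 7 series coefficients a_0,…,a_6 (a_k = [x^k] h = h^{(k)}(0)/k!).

f: a_k = 3, 0, -27/2, 0, 81/8, 0, -243/80, …
g: a_k = 0, 12, 0, -32, 0, 128/5, 0, …
f·g: L₀ = L_f ⊗_s L_g, ord ≤ 2·2.
∫: right-multiply L₀ by Dx.
L = 49·Dx + 50·Dx^3 + Dx^5  (order 5).
h: a_k = 0, 0, 18, 0, -129/2, 0, 2101/20, …
ICs: h(0) = 0, h′(0) = 0, h′′(0) = 36, h′′′(0) = 0, h′′′′(0) = -1548.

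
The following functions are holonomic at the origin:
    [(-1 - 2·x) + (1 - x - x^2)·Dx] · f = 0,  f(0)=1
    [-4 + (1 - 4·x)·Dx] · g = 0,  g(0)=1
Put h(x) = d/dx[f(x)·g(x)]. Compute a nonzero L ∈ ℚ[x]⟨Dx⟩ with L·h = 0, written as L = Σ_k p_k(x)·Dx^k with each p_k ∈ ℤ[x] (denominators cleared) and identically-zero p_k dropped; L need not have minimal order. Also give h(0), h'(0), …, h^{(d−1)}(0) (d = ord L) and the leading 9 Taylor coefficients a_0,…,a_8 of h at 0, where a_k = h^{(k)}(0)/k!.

f: a_k = 1, 1, 2, 3, 5, 8, 13, 21, 34, …
g: a_k = 1, 4, 16, 64, 256, 1024, 4096, 16384, 65536, …
Sym-product of L_f,L_g gives L₀ (≤ ord 1).
Differentiate: ansatz ord ≤ ord L₀ ⇒ L.
L = (44 - 114·x - 66·x^2 + 192·x^3 + 192·x^4) + (-5 + 31·x - 33·x^2 - 62·x^3 + 60·x^4 + 48·x^5)·Dx  (order 1).
h: a_k = 5, 44, 273, 1476, 7420, 35694, 166719, 762416, 3431367, …
ICs: h(0) = 5.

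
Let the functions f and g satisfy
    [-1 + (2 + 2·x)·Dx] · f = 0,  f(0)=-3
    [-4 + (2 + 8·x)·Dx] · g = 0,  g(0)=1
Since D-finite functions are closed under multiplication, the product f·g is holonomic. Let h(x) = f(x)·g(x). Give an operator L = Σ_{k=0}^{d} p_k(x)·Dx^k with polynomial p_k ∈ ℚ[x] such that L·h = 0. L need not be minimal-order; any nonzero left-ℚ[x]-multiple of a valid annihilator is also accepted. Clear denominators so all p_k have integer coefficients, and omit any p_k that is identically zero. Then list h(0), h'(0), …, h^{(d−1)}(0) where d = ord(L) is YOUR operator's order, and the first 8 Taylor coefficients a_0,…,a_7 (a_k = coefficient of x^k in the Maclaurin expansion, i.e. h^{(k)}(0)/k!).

f: a_k = -3, -3/2, 3/8, -3/16, 15/128, -21/256, 63/1024, -99/2048, …
g: a_k = 1, 2, -2, 4, -10, 28, -84, 264, …
Sym-product of L_f,L_g gives L₀ (≤ ord 1).
L = (-5 - 8·x) + (2 + 10·x + 8·x^2)·Dx  (order 1).
h: a_k = -3, -15/2, 27/8, -135/16, 2943/128, -17145/256, 210087/1024, -1337175/2048, …
ICs: h(0) = -3.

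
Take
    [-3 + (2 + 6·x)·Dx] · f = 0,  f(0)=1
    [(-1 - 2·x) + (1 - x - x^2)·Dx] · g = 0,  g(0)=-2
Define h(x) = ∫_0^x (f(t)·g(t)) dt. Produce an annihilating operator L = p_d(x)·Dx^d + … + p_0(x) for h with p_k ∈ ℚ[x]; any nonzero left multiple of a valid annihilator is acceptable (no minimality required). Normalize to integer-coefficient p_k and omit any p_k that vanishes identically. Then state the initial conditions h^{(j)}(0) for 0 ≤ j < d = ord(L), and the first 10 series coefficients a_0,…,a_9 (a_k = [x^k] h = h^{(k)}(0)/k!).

f: a_k = 1, 3/2, -9/8, 27/16, -405/128, 1701/256, -15309/1024, 72171/2048, -2814669/32768, 14073345/65536, …
g: a_k = -2, -2, -4, -6, -10, -16, -26, -42, -68, -110, …
f·g: L₀ = L_f ⊗_s L_g, ord ≤ 1·1.
Integrate: L := L₀·Dx.
L = (5 + 7·x + 9·x^2)·Dx + (-2 - 4·x + 8·x^2 + 6·x^3)·Dx^2  (order 2).
h: a_k = 0, -2, -5/2, -19/12, -105/32, -739/320, -4859/768, -10039/3584, -131121/8192, 395485/147456, …
ICs: h(0) = 0, h′(0) = -2.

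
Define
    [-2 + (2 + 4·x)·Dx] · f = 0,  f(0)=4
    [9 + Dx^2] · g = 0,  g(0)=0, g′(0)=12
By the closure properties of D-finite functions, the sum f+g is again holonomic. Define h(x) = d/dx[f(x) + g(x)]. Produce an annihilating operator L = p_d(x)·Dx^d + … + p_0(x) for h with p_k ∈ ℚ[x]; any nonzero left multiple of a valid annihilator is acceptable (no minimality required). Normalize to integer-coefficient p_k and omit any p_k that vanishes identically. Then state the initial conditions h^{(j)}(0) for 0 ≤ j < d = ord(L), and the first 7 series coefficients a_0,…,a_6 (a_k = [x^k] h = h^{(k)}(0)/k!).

L = (-18 - 27·x - 27·x^2) + (-9 - 45·x - 81·x^2 - 54·x^3)·Dx + (-2 - 3·x - 3·x^2)·Dx^2 + (-1 - 5·x - 9·x^2 - 6·x^3)·Dx^3  (order 3).
h: a_k = 16, -4, -48, -10, 58, -63/2, 228/5, …
ICs: h(0) = 16, h′(0) = -4, h′′(0) = -96.

f: a_k = 4, 4, -2, 2, -5/2, 7/2, -21/4, …
g: a_k = 0, 12, 0, -18, 0, 81/10, 0, …
h₀=f+g: left-lcm gives L₀, ord ≤ 3.
h₀' ⇒ L via d/dx closure of L₀.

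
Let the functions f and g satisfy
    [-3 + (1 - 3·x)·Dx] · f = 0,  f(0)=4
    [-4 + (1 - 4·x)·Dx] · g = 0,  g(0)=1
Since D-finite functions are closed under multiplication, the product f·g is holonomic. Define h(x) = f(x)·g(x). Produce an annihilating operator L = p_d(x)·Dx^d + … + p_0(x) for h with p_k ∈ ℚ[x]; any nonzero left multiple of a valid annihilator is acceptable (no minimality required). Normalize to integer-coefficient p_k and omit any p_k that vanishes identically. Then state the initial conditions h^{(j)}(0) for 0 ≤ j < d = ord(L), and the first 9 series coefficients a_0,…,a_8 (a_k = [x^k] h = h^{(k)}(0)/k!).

L = (-7 + 24·x) + (1 - 7·x + 12·x^2)·Dx  (order 1).
h: a_k = 4, 28, 148, 700, 3124, 13468, 56788, 235900, 969844, …
ICs: h(0) = 4.

f: a_k = 4, 12, 36, 108, 324, 972, 2916, 8748, 26244, …
g: a_k = 1, 4, 16, 64, 256, 1024, 4096, 16384, 65536, …
f·g: L₀ = L_f ⊗_s L_g, ord ≤ 1·1.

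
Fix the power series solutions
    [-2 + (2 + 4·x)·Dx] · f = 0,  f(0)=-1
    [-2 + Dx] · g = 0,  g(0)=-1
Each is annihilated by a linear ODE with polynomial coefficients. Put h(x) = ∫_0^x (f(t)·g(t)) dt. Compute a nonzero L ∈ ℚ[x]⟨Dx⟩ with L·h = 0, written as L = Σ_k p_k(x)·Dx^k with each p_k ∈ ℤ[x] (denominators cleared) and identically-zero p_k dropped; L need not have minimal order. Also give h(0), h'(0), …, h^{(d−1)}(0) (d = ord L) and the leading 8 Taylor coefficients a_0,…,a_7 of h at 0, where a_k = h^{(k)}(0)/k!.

L = (-3 - 4·x)·Dx + (1 + 2·x)·Dx^2  (order 2).
h: a_k = 0, 1, 3/2, 7/6, 17/24, 11/40, 107/720, -89/5040, …
ICs: h(0) = 0, h′(0) = 1.

f: a_k = -1, -1, 1/2, -1/2, 5/8, -7/8, 21/16, -33/16, …
g: a_k = -1, -2, -2, -4/3, -2/3, -4/15, -4/45, -8/315, …
Sym-product of L_f,L_g gives L₀ (≤ ord 1).
h=∫h₀ ⇒ L = L₀·Dx.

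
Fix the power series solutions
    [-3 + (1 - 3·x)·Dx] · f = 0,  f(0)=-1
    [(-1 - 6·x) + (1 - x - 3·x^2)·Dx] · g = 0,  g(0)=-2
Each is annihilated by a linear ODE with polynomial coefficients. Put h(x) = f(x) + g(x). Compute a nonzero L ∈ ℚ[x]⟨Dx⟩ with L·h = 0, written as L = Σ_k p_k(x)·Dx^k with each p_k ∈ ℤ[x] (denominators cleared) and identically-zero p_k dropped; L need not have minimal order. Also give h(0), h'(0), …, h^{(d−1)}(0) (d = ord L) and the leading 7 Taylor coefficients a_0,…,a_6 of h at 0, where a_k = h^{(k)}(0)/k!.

L = (6 - 108·x + 162·x^2 - 162·x^3) + (10 - 6·x - 108·x^2 + 270·x^3 - 324·x^4)·Dx + (-2 + 14·x - 33·x^2 + 18·x^3 + 54·x^4 - 81·x^5)·Dx^2  (order 2).
h: a_k = -3, -5, -17, -41, -119, -323, -923, …
ICs: h(0) = -3, h′(0) = -5.

f: a_k = -1, -3, -9, -27, -81, -243, -729, …
g: a_k = -2, -2, -8, -14, -38, -80, -194, …
h₀=f+g: left-lcm gives L₀, ord ≤ 2.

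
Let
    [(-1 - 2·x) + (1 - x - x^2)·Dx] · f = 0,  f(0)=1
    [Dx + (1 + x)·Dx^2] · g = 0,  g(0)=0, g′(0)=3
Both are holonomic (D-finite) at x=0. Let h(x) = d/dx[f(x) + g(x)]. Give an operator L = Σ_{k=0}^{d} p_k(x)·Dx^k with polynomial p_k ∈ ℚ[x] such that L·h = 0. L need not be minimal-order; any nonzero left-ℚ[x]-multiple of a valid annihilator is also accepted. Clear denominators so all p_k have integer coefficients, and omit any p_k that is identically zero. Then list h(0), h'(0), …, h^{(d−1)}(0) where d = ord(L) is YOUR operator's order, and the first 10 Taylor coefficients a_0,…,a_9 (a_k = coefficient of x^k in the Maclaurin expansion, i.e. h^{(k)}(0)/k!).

f: a_k = 1, 1, 2, 3, 5, 8, 13, 21, 34, 55, …
g: a_k = 0, 3, -3/2, 1, -3/4, 3/5, -1/2, 3/7, -3/8, 1/3, …
Sum ⇒ L₀ = lclm(L_f,L_g) in ℚ(x)⟨Dx⟩.
h₀' ⇒ L via d/dx closure of L₀.
L = (26 + 70·x + 76·x^2 + 36·x^3 + 12·x^4) + (16 + 84·x + 160·x^2 + 144·x^3 + 74·x^4 + 20·x^5)·Dx + (-5 - 11·x + x^2 + 23·x^3 + 29·x^4 + 17·x^5 + 4·x^6)·Dx^2  (order 2).
h: a_k = 4, 1, 12, 17, 43, 75, 150, 269, 498, 887, …
ICs: h(0) = 4, h′(0) = 1.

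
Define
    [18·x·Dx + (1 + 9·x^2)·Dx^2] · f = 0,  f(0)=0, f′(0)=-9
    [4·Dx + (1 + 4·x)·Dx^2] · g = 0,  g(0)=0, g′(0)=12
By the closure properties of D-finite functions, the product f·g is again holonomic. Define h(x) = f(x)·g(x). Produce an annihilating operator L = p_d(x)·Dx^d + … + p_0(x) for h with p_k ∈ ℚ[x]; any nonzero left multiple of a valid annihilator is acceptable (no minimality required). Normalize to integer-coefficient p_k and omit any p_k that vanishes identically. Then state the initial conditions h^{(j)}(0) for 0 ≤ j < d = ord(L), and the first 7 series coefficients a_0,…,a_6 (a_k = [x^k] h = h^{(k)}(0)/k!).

f: a_k = 0, -9, 0, 27, 0, -729/5, 0, …
g: a_k = 0, 12, -24, 64, -192, 3072/5, -2048, …
Product ⇒ symmetric product L₀, ord ≤ 4.
L = (2448 + 17280·x + 76464·x^2 + 518400·x^3 + 1399680·x^4 + 2426112·x^5 + 1679616·x^7)·Dx + (452 + 10800·x + 98028·x^2 + 491184·x^3 + 1840320·x^4 + 4339008·x^5 + 6531840·x^6 + 1259712·x^7 + 5878656·x^8)·Dx^2 + (136 + 1912·x + 18576·x^2 + 103608·x^3 + 389448·x^4 + 1100304·x^5 + 2239488·x^6 + 3277584·x^7 + 1259712·x^8 + 3359232·x^9)·Dx^3 + (13 + 176·x + 1234·x^2 + 6048·x^3 + 22833·x^4 + 68688·x^5 + 154224·x^6 + 279936·x^7 + 399492·x^8 + 209952·x^9 + 419904·x^10)·Dx^4  (order 4).
h: a_k = 0, 0, -108, 216, -252, 1080, -27756/5, …
ICs: h(0) = 0, h′(0) = 0, h′′(0) = -216, h′′′(0) = 1296.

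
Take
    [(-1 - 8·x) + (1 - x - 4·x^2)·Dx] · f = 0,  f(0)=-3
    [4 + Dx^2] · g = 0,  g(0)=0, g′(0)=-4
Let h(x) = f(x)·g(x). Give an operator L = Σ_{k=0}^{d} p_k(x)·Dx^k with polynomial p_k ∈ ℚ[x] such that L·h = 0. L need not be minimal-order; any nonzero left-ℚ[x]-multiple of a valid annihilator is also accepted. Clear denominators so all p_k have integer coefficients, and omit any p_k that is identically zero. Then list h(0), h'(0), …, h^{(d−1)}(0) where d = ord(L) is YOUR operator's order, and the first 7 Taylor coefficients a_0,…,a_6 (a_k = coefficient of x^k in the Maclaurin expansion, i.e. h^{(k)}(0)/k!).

L = (4 + 4·x + 16·x^2) + (2 + 16·x)·Dx + (-1 + x + 4·x^2)·Dx^2  (order 2).
h: a_k = 0, 12, 12, 52, 100, 1548/5, 3548/5, …
ICs: h(0) = 0, h′(0) = 12.

f: a_k = -3, -3, -15, -27, -87, -195, -543, …
g: a_k = 0, -4, 0, 8/3, 0, -8/15, 0, …
Product ⇒ symmetric product L₀, ord ≤ 2.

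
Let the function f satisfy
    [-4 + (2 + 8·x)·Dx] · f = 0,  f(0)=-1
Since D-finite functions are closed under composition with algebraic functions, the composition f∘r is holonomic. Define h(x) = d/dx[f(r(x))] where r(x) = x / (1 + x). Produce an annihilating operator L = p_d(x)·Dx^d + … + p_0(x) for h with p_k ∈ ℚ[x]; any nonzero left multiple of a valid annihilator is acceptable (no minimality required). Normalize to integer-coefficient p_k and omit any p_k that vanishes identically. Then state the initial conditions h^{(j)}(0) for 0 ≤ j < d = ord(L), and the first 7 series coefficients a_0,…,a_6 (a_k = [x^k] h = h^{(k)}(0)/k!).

f: a_k = -1, -2, 2, -4, 10, -28, 84, …
L₀ from L_f via x↦r, Dx↦r'^{-1}Dx.
Derive L from L₀ (diff closure).
L = (-4 - 10·x) + (-1 - 6·x - 5·x^2)·Dx  (order 1).
h: a_k = -2, 8, -30, 120, -510, 2256, -10234, …
ICs: h(0) = -2.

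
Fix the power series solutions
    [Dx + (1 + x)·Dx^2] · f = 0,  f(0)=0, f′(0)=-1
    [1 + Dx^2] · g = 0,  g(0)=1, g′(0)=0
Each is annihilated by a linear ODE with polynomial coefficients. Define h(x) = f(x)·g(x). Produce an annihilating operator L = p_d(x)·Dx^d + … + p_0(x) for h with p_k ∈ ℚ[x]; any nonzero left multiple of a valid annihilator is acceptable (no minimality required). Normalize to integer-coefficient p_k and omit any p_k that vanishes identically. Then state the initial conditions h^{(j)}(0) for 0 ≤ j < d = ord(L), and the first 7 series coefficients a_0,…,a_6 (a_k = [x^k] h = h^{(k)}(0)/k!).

L = (-3 + 6·x + 19·x^2 + 16·x^3 + 4·x^4) + (4 + 20·x + 24·x^2 + 8·x^3)·Dx + (20·x + 42·x^2 + 32·x^3 + 8·x^4)·Dx^2 + (4 + 20·x + 24·x^2 + 8·x^3)·Dx^3 + (3 + 14·x + 23·x^2 + 16·x^3 + 4·x^4)·Dx^4  (order 4).
h: a_k = 0, -1, 1/2, 1/6, 0, -3/40, 1/16, …
ICs: h(0) = 0, h′(0) = -1, h′′(0) = 1, h′′′(0) = 1.

f: a_k = 0, -1, 1/2, -1/3, 1/4, -1/5, 1/6, …
g: a_k = 1, 0, -1/2, 0, 1/24, 0, -1/720, …
h₀=f·g: eliminate ⇒ L₀, order ≤ 2·2.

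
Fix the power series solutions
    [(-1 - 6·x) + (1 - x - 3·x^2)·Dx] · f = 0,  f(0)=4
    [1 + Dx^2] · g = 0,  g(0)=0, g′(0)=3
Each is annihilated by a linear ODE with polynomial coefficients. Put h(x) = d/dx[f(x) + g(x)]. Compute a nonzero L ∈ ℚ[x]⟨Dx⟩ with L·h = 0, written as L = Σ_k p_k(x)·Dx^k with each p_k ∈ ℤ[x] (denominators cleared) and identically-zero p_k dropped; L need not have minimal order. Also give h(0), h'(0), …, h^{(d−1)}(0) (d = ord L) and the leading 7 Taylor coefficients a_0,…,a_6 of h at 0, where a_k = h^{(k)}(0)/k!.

L = (464 + 2522·x + 8618·x^2 + 6330·x^3 + 9630·x^4 + 486·x^5 + 486·x^6) + (-43 - 249·x + 114·x^2 + 559·x^3 + 1500·x^4 + 1863·x^5 + 189·x^6 + 162·x^7)·Dx + (464 + 2522·x + 8618·x^2 + 6330·x^3 + 9630·x^4 + 486·x^5 + 486·x^6)·Dx^2 + (-43 - 249·x + 114·x^2 + 559·x^3 + 1500·x^4 + 1863·x^5 + 189·x^6 + 162·x^7)·Dx^3  (order 3).
h: a_k = 7, 32, 165/2, 304, 6401/8, 2328, 1458239/240, …
ICs: h(0) = 7, h′(0) = 32, h′′(0) = 165.

f: a_k = 4, 4, 16, 28, 76, 160, 388, …
g: a_k = 0, 3, 0, -1/2, 0, 1/40, 0, …
L₀ := lclm(L_f,L_g); ord L₀ ≤ 1+2.
Derive L from L₀ (diff closure).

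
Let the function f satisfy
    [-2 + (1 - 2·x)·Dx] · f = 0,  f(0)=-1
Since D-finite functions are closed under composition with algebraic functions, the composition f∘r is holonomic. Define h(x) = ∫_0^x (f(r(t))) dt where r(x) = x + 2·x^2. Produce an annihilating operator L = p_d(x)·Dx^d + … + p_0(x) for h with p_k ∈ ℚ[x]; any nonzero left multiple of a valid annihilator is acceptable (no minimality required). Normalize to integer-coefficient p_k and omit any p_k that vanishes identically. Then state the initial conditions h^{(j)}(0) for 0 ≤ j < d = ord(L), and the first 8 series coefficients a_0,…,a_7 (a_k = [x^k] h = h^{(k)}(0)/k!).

f: a_k = -1, -2, -4, -8, -16, -32, -64, -128, …
Substitute x→r, Dx→(1/r')Dx; clear ⇒ L₀.
Integrate: L := L₀·Dx.
L = (2 + 8·x)·Dx + (-1 + 2·x + 4·x^2)·Dx^2  (order 2).
h: a_k = 0, -1, -1, -8/3, -6, -16, -128/3, -832/7, …
ICs: h(0) = 0, h′(0) = -1.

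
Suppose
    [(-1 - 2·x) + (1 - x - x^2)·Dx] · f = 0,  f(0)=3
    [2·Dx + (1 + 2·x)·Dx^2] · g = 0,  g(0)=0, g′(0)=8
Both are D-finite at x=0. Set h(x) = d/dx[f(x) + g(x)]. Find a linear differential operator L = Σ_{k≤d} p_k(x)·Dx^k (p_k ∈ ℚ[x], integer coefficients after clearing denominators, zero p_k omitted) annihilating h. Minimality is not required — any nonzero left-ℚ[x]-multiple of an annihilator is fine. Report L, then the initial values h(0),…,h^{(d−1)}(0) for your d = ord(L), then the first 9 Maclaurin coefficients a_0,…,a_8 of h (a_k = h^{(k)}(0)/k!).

f: a_k = 3, 3, 6, 9, 15, 24, 39, 63, 102, …
g: a_k = 0, 8, -8, 32/3, -16, 128/5, -128/3, 512/7, -128, …
Weyl lclm of L_f,L_g ⇒ L₀ (ord ≤ 3).
h=h₀': d/dx-closure on L₀ ⇒ L.
L = (34 + 92·x + 116·x^2 + 48·x^3 + 24·x^4) + (5 + 60·x + 170·x^2 + 180·x^3 + 100·x^4 + 40·x^5)·Dx + (-3 - 11·x - 5·x^2 + 20·x^3 + 30·x^4 + 24·x^5 + 8·x^6)·Dx^2  (order 2).
h: a_k = 11, -4, 59, -4, 248, -22, 953, -208, 3533, …
ICs: h(0) = 11, h′(0) = -4.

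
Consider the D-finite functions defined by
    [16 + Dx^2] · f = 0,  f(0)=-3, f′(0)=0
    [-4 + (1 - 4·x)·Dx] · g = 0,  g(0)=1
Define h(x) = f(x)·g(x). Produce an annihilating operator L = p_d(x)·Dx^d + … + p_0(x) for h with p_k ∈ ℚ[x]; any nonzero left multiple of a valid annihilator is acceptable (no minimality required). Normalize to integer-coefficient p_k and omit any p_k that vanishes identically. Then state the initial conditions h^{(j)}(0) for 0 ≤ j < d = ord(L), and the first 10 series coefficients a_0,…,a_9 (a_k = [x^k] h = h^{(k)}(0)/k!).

L = (-16 + 64·x) + 8·Dx + (-1 + 4·x)·Dx^2  (order 2).
h: a_k = -3, -12, -24, -96, -416, -1664, -99584/15, -398336/15, -2230784/21, -8923136/21, …
ICs: h(0) = -3, h′(0) = -12.

f: a_k = -3, 0, 24, 0, -32, 0, 256/15, 0, -512/105, 0, …
g: a_k = 1, 4, 16, 64, 256, 1024, 4096, 16384, 65536, 262144, …
Sym-product of L_f,L_g gives L₀ (≤ ord 2).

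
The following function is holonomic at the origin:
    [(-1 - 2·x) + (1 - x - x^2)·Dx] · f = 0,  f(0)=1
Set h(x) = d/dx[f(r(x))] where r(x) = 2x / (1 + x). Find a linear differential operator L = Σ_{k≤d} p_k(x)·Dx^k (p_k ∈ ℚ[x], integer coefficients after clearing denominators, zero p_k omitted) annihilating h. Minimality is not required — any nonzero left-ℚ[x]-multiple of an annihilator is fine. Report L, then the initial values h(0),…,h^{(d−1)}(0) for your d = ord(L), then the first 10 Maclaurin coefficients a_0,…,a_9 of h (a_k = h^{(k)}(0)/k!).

L = (6 + 30·x + 90·x^2 + 50·x^3) + (-1 - 6·x + 30·x^3 + 25·x^4)·Dx  (order 1).
h: a_k = 2, 12, 30, 120, 250, 900, 1750, 6000, 11250, 37500, …
ICs: h(0) = 2.

f: a_k = 1, 1, 2, 3, 5, 8, 13, 21, 34, 55, …
Change of var in L_f (x↦r) gives L₀.
h=h₀': d/dx-closure on L₀ ⇒ L.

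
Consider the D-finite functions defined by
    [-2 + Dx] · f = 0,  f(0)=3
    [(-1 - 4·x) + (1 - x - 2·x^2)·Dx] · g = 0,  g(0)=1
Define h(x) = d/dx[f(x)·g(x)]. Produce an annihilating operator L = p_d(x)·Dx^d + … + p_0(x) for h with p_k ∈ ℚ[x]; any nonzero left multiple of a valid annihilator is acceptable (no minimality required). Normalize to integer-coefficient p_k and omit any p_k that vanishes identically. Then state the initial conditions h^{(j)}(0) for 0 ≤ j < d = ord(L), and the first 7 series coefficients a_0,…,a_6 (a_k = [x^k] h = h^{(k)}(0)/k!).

L = (14 + 16·x - 12·x^2 - 16·x^3 + 16·x^4) + (-3 + x + 12·x^2 - 8·x^4)·Dx  (order 1).
h: a_k = 9, 42, 129, 348, 869, 10442/5, 24351/5, …
ICs: h(0) = 9.

f: a_k = 3, 6, 6, 4, 2, 4/5, 4/15, …
g: a_k = 1, 1, 3, 5, 11, 21, 43, …
f·g: L₀ = L_f ⊗_s L_g, ord ≤ 1·1.
h₀' ⇒ L via d/dx closure of L₀.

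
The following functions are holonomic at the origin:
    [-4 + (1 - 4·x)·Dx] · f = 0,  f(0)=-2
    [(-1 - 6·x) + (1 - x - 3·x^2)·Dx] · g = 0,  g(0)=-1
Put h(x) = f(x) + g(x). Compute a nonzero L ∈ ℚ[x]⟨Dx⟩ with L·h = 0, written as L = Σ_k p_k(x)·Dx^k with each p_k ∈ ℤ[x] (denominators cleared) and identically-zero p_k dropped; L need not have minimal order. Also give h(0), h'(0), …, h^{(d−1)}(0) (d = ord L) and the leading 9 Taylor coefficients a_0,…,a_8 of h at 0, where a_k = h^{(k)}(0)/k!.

L = (-72·x + 72·x^2 - 96·x^3) + (8 - 6·x - 66·x^2 + 112·x^3 - 192·x^4)·Dx + (-1 + 7·x - 15·x^2 + 10·x^3 + 20·x^4 - 48·x^5)·Dx^2  (order 2).
h: a_k = -3, -9, -36, -135, -531, -2088, -8289, -32985, -131580, …
ICs: h(0) = -3, h′(0) = -9.

f: a_k = -2, -8, -32, -128, -512, -2048, -8192, -32768, -131072, …
g: a_k = -1, -1, -4, -7, -19, -40, -97, -217, -508, …
h₀=f+g: left-lcm gives L₀, ord ≤ 2.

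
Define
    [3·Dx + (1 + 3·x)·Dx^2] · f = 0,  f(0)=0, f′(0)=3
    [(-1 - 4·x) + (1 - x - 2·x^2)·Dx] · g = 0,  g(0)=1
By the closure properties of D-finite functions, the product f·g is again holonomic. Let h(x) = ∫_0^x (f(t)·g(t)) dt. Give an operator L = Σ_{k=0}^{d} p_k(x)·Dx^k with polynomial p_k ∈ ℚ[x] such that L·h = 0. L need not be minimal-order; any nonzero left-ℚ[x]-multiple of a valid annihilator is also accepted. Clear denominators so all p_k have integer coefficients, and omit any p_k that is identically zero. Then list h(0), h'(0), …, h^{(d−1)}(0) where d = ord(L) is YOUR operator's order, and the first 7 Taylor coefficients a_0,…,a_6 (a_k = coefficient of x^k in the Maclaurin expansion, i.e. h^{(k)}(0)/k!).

L = (7 + 24·x)·Dx + (-1 + 17·x + 30·x^2)·Dx^2 + (-1 - 2·x + 5·x^2 + 6·x^3)·Dx^3  (order 3).
h: a_k = 0, 0, 3/2, -1/2, 27/8, -39/20, 439/40, …
ICs: h(0) = 0, h′(0) = 0, h′′(0) = 3.

f: a_k = 0, 3, -9/2, 9, -81/4, 243/5, -243/2, …
g: a_k = 1, 1, 3, 5, 11, 21, 43, …
L₀ := L_f ⊗_s L_g (sym. prod.), ord ≤ 2.
Integrate: L := L₀·Dx.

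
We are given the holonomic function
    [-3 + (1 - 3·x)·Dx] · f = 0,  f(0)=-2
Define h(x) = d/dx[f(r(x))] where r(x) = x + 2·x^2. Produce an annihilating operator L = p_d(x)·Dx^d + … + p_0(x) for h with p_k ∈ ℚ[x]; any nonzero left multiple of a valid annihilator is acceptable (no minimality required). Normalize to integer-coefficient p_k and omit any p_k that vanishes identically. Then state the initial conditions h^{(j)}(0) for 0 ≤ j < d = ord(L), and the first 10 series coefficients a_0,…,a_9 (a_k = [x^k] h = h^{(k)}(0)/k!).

L = (10 + 36·x + 72·x^2) + (-1 - x + 18·x^2 + 24·x^3)·Dx  (order 1).
h: a_k = -6, -60, -378, -2232, -12150, -63828, -325458, -1626480, -8000046, -38865420, …
ICs: h(0) = -6.

f: a_k = -2, -6, -18, -54, -162, -486, -1458, -4374, -13122, -39366, …
Change of var in L_f (x↦r) gives L₀.
h₀' ⇒ L via d/dx closure of L₀.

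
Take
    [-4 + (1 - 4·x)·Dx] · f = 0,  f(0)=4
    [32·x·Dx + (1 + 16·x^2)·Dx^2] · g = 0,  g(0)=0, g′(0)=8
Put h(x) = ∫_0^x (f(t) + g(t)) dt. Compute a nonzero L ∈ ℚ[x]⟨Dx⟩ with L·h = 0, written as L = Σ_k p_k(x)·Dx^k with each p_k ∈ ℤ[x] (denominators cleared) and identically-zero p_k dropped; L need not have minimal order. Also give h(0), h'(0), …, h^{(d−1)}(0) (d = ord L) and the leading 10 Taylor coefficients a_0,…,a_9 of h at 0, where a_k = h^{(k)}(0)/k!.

L = (-32 + 512·x + 1536·x^2)·Dx^2 + (16 - 32·x + 256·x^2 + 1536·x^3)·Dx^3 + (-1 + 256·x^4)·Dx^4  (order 4).
h: a_k = 0, 4, 12, 64/3, 160/3, 1024/5, 11264/15, 16384/7, 53248/7, 262144/9, …
ICs: h(0) = 0, h′(0) = 4, h′′(0) = 24, h′′′(0) = 128.

f: a_k = 4, 16, 64, 256, 1024, 4096, 16384, 65536, 262144, 1048576, …
g: a_k = 0, 8, 0, -128/3, 0, 2048/5, 0, -32768/7, 0, 524288/9, …
f+g: L₀ = lclm(L_f,L_g), ord ≤ 1+2.
h=∫₀ˣh₀: take L = L₀·Dx.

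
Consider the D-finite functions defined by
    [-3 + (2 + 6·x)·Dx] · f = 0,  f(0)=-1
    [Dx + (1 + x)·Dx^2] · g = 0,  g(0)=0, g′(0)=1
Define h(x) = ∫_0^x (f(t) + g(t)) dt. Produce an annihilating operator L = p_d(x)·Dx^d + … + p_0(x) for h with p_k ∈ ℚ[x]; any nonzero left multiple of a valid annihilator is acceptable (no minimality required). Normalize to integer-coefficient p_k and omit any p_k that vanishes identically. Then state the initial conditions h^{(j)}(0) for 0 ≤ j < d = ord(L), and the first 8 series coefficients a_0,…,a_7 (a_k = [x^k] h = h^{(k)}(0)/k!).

f: a_k = -1, -3/2, 9/8, -27/16, 405/128, -1701/256, 15309/1024, -72171/2048, …
g: a_k = 0, 1, -1/2, 1/3, -1/4, 1/5, -1/6, 1/7, …
f+g: L₀ = lclm(L_f,L_g), ord ≤ 1+2.
h=∫₀ˣh₀: take L = L₀·Dx.
L = (-15 + 9·x)·Dx^2 + (-19 - 6·x + 45·x^2)·Dx^3 + (-2 - 2·x + 18·x^2 + 18·x^3)·Dx^4  (order 4).
h: a_k = 0, -1, -1/4, 5/24, -65/192, 373/640, -8249/7680, 45415/21504, …
ICs: h(0) = 0, h′(0) = -1, h′′(0) = -1/2, h′′′(0) = 5/4.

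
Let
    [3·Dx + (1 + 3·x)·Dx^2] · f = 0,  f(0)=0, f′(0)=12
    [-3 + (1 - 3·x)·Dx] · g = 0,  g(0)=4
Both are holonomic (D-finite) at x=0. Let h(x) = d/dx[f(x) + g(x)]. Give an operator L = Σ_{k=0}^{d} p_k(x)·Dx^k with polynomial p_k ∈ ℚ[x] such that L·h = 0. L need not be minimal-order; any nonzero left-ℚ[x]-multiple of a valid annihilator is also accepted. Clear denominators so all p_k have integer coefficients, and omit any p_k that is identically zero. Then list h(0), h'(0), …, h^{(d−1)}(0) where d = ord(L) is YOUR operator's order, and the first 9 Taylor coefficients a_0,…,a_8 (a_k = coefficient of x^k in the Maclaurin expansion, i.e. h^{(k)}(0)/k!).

f: a_k = 0, 12, -18, 36, -81, 972/5, -486, 8748/7, -6561/2, …
g: a_k = 4, 12, 36, 108, 324, 972, 2916, 8748, 26244, …
Weyl lclm of L_f,L_g ⇒ L₀ (ord ≤ 3).
h₀' ⇒ L via d/dx closure of L₀.
L = (-30 - 18·x) + (-4 - 48·x - 36·x^2)·Dx + (1 + x - 9·x^2 - 9·x^3)·Dx^2  (order 2).
h: a_k = 24, 36, 432, 972, 5832, 14580, 69984, 183708, 787320, …
ICs: h(0) = 24, h′(0) = 36.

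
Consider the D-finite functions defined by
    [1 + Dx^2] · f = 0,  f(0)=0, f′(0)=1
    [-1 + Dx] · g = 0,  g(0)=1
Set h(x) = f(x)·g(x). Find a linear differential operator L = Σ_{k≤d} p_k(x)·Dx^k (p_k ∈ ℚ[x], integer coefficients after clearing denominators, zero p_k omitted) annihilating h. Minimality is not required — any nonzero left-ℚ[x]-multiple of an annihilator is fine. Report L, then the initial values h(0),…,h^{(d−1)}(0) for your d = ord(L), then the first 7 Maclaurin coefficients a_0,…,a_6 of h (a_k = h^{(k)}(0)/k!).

L = 2 - 2·Dx + Dx^2  (order 2).
h: a_k = 0, 1, 1, 1/3, 0, -1/30, -1/90, …
ICs: h(0) = 0, h′(0) = 1.

f: a_k = 0, 1, 0, -1/6, 0, 1/120, 0, …
g: a_k = 1, 1, 1/2, 1/6, 1/24, 1/120, 1/720, …
Product ⇒ symmetric product L₀, ord ≤ 2.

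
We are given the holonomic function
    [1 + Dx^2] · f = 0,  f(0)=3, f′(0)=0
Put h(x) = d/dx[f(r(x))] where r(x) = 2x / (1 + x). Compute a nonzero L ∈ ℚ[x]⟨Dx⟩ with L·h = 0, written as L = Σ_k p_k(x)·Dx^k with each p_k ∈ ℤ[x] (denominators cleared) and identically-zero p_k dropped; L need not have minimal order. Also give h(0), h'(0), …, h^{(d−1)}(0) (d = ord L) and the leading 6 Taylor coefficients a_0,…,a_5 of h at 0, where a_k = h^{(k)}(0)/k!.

L = (10 + 12·x + 6·x^2) + (6 + 18·x + 18·x^2 + 6·x^3)·Dx + (1 + 4·x + 6·x^2 + 4·x^3 + x^4)·Dx^2  (order 2).
h: a_k = 0, -12, 36, -64, 80, -308/5, …
ICs: h(0) = 0, h′(0) = -12.

f: a_k = 3, 0, -3/2, 0, 1/8, 0, …
L₀ from L_f via x↦r, Dx↦r'^{-1}Dx.
h=h₀': d/dx-closure on L₀ ⇒ L.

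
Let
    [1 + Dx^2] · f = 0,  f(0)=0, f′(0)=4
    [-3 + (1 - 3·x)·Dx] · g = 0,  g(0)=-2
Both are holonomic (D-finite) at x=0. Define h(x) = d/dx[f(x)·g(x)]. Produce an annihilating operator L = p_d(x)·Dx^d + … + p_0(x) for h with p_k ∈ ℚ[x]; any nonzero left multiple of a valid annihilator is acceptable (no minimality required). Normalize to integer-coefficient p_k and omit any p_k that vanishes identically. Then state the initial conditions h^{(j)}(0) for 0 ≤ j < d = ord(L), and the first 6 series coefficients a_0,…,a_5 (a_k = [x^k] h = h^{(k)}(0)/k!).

f: a_k = 0, 4, 0, -2/3, 0, 1/30, …
g: a_k = -2, -6, -18, -54, -162, -486, …
h₀=f·g: eliminate ⇒ L₀, order ≤ 2·1.
h₀' ⇒ L via d/dx closure of L₀.
L = (-17 - 6·x + 9·x^2) + (-6 + 18·x)·Dx + (1 - 6·x + 9·x^2)·Dx^2  (order 2).
h: a_k = -8, -48, -212, -848, -9541/3, -57246/5, …
ICs: h(0) = -8, h′(0) = -48.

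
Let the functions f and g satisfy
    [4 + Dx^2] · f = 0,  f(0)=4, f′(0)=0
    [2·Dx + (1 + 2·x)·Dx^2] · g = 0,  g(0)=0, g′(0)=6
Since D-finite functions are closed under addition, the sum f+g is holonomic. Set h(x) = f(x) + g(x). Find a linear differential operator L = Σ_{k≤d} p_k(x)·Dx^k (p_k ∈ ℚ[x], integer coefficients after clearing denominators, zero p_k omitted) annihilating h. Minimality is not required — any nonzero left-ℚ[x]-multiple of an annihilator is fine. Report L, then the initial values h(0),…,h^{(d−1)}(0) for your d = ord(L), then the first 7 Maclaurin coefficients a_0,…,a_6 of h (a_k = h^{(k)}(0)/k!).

f: a_k = 4, 0, -8, 0, 8/3, 0, -16/45, …
g: a_k = 0, 6, -6, 8, -12, 96/5, -32, …
Sum ⇒ L₀ = lclm(L_f,L_g) in ℚ(x)⟨Dx⟩.
L = (56 + 32·x + 32·x^2)·Dx + (12 + 40·x + 48·x^2 + 32·x^3)·Dx^2 + (14 + 8·x + 8·x^2)·Dx^3 + (3 + 10·x + 12·x^2 + 8·x^3)·Dx^4  (order 4).
h: a_k = 4, 6, -14, 8, -28/3, 96/5, -1456/45, …
ICs: h(0) = 4, h′(0) = 6, h′′(0) = -28, h′′′(0) = 48.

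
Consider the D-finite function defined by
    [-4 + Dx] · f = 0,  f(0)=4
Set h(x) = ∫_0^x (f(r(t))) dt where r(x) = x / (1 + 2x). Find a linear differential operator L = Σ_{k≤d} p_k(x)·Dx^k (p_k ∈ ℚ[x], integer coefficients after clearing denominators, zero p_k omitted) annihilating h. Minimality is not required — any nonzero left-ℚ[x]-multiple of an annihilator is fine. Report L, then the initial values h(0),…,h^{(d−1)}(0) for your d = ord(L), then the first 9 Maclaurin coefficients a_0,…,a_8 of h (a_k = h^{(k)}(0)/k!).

L = -4·Dx + (1 + 4·x + 4·x^2)·Dx^2  (order 2).
h: a_k = 0, 4, 8, 0, -16/3, 128/15, -128/15, 1024/315, 640/63, …
ICs: h(0) = 0, h′(0) = 4.

f: a_k = 4, 16, 32, 128/3, 128/3, 512/15, 1024/45, 4096/315, 2048/315, …
f∘r: x↦r, Dx↦Dx/r' in L_f ⇒ L₀.
h=∫₀ˣh₀: take L = L₀·Dx.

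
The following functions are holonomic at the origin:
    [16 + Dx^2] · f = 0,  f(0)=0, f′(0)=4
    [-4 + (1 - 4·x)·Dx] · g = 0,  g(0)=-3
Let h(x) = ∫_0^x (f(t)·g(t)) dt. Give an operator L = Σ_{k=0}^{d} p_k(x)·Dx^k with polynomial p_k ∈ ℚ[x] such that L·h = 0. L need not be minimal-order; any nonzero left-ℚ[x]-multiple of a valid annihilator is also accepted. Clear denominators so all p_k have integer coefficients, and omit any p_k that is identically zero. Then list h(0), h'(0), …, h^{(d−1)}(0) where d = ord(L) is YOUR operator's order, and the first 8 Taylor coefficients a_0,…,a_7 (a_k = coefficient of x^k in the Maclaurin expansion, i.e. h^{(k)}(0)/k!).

f: a_k = 0, 4, 0, -32/3, 0, 128/15, 0, -1024/315, …
g: a_k = -3, -12, -48, -192, -768, -3072, -12288, -49152, …
Product ⇒ symmetric product L₀, ord ≤ 2.
h=∫h₀ ⇒ L = L₀·Dx.
L = (-16 + 64·x)·Dx + 8·Dx^2 + (-1 + 4·x)·Dx^3  (order 3).
h: a_k = 0, 0, -6, -16, -40, -128, -6464/15, -51712/35, …
ICs: h(0) = 0, h′(0) = 0, h′′(0) = -12.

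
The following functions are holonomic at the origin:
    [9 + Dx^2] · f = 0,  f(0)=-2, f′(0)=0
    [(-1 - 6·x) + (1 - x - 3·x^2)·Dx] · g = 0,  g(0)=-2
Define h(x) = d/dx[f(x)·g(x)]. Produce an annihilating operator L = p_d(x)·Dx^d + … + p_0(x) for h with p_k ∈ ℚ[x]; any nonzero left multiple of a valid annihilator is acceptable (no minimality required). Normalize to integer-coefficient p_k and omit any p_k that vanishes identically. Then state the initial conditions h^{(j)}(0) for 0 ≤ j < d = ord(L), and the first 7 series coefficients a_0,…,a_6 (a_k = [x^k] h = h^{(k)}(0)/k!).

f: a_k = -2, 0, 9, 0, -27/4, 0, 81/40, …
g: a_k = -2, -2, -8, -14, -38, -80, -194, …
Product ⇒ symmetric product L₀, ord ≤ 2.
h₀' ⇒ L via d/dx closure of L₀.
L = (-15 - 54·x - 135·x^2 + 162·x^3 + 243·x^4) + (6·x + 54·x^2 + 108·x^3)·Dx + (1 - 4·x - 9·x^2 + 18·x^3 + 27·x^4)·Dx^2  (order 2).
h: a_k = 4, -4, 30, 70, 475/2, 5757/10, 33383/20, …
ICs: h(0) = 4, h′(0) = -4.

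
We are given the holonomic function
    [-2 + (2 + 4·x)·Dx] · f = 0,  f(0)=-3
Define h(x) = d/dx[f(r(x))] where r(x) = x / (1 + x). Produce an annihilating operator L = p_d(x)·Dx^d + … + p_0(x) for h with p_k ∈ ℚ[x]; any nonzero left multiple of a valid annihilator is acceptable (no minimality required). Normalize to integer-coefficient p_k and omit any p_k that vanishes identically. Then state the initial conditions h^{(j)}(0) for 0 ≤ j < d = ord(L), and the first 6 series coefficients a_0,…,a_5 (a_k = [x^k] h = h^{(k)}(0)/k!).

L = (-3 - 6·x) + (-1 - 4·x - 3·x^2)·Dx  (order 1).
h: a_k = -3, 9, -45/2, 111/2, -1125/8, 2943/8, …
ICs: h(0) = -3.

f: a_k = -3, -3, 3/2, -3/2, 15/8, -21/8, …
L₀ from L_f via x↦r, Dx↦r'^{-1}Dx.
h=h₀': d/dx-closure on L₀ ⇒ L.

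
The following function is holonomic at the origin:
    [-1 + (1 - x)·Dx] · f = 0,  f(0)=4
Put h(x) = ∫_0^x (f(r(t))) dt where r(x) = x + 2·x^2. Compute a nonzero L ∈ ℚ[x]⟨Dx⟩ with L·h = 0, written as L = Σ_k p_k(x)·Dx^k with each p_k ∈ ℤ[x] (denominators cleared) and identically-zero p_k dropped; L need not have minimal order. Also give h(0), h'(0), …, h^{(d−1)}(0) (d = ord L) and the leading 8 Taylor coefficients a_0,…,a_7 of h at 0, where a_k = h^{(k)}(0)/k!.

L = (1 + 4·x)·Dx + (-1 + x + 2·x^2)·Dx^2  (order 2).
h: a_k = 0, 4, 2, 4, 5, 44/5, 14, 172/7, …
ICs: h(0) = 0, h′(0) = 4.

f: a_k = 4, 4, 4, 4, 4, 4, 4, 4, …
h₀=f(r): pull back L_f along r ⇒ L₀.
h=∫₀ˣh₀: take L = L₀·Dx.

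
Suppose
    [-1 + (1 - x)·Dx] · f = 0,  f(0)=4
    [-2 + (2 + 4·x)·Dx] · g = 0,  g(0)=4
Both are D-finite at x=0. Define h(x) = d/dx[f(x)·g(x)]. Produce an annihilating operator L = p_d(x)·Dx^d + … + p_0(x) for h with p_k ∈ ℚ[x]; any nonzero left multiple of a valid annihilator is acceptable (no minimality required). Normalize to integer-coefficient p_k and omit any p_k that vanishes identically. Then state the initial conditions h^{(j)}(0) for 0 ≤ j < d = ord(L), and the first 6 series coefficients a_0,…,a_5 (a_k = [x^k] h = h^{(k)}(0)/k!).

f: a_k = 4, 4, 4, 4, 4, 4, …
g: a_k = 4, 4, -2, 2, -5/2, 7/2, …
Sym-product of L_f,L_g gives L₀ (≤ ord 1).
h₀' ⇒ L via d/dx closure of L₀.
L = (3 + 12·x + 3·x^2) + (-2 - 3·x + 3·x^2 + 2·x^3)·Dx  (order 1).
h: a_k = 32, 48, 96, 88, 180, 90, …
ICs: h(0) = 32.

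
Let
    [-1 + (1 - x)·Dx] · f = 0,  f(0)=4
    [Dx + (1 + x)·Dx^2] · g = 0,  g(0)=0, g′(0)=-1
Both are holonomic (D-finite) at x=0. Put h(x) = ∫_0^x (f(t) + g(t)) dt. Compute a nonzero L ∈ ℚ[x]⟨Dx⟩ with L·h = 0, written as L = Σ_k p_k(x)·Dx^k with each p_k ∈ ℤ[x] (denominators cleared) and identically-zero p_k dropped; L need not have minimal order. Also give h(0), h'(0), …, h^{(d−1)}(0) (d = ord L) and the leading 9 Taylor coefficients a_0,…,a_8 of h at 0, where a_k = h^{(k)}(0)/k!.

L = (10 + 2·x)·Dx^2 + (4 + 16·x + 4·x^2)·Dx^3 + (-3 - x + 3·x^2 + x^3)·Dx^4  (order 4).
h: a_k = 0, 4, 3/2, 3/2, 11/12, 17/20, 19/30, 25/42, 27/56, …
ICs: h(0) = 0, h′(0) = 4, h′′(0) = 3, h′′′(0) = 9.

f: a_k = 4, 4, 4, 4, 4, 4, 4, 4, 4, …
g: a_k = 0, -1, 1/2, -1/3, 1/4, -1/5, 1/6, -1/7, 1/8, …
h₀=f+g: left-lcm gives L₀, ord ≤ 3.
h=∫₀ˣh₀: take L = L₀·Dx.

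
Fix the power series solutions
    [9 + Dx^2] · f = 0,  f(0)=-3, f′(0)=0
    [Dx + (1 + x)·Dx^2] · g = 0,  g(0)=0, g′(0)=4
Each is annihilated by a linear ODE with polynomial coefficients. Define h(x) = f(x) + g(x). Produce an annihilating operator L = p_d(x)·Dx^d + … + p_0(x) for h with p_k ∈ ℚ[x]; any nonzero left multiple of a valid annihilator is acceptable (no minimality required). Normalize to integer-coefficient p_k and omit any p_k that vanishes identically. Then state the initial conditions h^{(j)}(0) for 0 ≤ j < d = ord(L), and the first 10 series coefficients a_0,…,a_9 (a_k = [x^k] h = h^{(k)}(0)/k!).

f: a_k = -3, 0, 27/2, 0, -81/8, 0, 243/80, 0, -2187/4480, 0, …
g: a_k = 0, 4, -2, 4/3, -1, 4/5, -2/3, 4/7, -1/2, 4/9, …
Weyl lclm of L_f,L_g ⇒ L₀ (ord ≤ 4).
L = (135 + 162·x + 81·x^2)·Dx + (99 + 261·x + 243·x^2 + 81·x^3)·Dx^2 + (15 + 18·x + 9·x^2)·Dx^3 + (11 + 29·x + 27·x^2 + 9·x^3)·Dx^4  (order 4).
h: a_k = -3, 4, 23/2, 4/3, -89/8, 4/5, 569/240, 4/7, -4427/4480, 4/9, …
ICs: h(0) = -3, h′(0) = 4, h′′(0) = 23, h′′′(0) = 8.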